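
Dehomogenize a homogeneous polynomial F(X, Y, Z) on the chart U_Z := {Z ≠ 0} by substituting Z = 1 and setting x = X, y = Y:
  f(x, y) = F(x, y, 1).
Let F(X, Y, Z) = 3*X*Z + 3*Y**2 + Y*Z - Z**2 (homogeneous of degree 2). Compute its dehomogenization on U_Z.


f(x, y) = 3*x + 3*y**2 + y - 1

On U_Z we set Z = 1. Each monomial c·X^i·Y^j·Z^k in F becomes c·x^i·y^j·1^k = c·x^i·y^j.
Substituting Z = 1: F(X, Y, 1) = 3*x + 3*y**2 + y - 1.
Note: deg(f) ≤ deg(F) = 2; strict inequality happens when F is divisible by Z (lost terms).


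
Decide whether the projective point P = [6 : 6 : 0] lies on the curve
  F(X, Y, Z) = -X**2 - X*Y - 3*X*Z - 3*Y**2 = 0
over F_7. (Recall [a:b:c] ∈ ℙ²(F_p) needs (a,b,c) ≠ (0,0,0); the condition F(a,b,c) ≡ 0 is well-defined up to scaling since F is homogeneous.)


F(6,6,0) ≡ 2 (mod 7); P is NOT on the curve.

Evaluate F(6, 6, 0) term-by-term (mod 7).
  -X**2 ↦ -1·36·1·1 = -36
  -X*Y ↦ -1·6·6·1 = -36
  -3*X*Z ↦ -3·6·1·0 = 0
  -3*Y**2 ↦ -3·1·36·1 = -108
Sum: F(6, 6, 0) = (-36) + (-36) + (0) + (-108) = -180.
Reducing mod 7: -180 ≡ 2 (mod 7).
Since F(a, b, c) ≡ 2 ≠ 0 (mod 7), P does NOT lie on the curve.


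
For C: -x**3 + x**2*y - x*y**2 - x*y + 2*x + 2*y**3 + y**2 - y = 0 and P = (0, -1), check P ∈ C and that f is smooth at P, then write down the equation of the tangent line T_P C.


Tangent line at P: 2*x + 3*y + 3 = 0.

Step 1: f(0, -1) = 0, so P lies on C.
Step 2: partial derivatives
  f_x(x, y) = -3*x**2 + 2*x*y - y**2 - y + 2, f_y(x, y) = x**2 - 2*x*y - x + 6*y**2 + 2*y - 1.
  f_x(P) = 2, f_y(P) = 3 (gradient nonzero, so P is smooth).
Step 3: tangent line at P: 2·(x − 0) + 3·(y − -1) = 0.
Expanding: 2*x + 3*y + 3 = 0.


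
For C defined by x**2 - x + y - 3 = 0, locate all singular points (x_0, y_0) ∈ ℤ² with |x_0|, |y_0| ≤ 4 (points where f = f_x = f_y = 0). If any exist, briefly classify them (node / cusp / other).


No singular points in the scanned grid; C is smooth there.

Compute partial derivatives:
  f_x = 2*x - 1.
  f_y = 1.
f_y = 1 is a nonzero constant, so f_y never vanishes: no point (x, y) can satisfy f = f_x = f_y = 0. In particular no (x, y) ∈ {−4, ..., 4}² is singular; the curve is smooth.


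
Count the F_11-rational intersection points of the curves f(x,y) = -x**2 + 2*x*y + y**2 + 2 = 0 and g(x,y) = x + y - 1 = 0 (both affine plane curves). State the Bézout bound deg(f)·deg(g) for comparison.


Common zeros: ∅; count = 0; Bézout bound = 2.

deg(f) = 2, deg(g) = 1, so Bézout bound = 2.
Scan x ∈ F_11. For each x, list the y ∈ F_11 with f(x, y) ≡ 0 and those with g(x, y) ≡ 0 (mod 11); the common zeros in that column are the intersection.
  x = 0: f ≡ 0 at y ∈ {3, 8}; g ≡ 0 at y ∈ {1}; common: ∅.
  x = 1: f ≡ 0 at y ∈ {10}; g ≡ 0 at y ∈ {0}; common: ∅.
  x = 2: f ≡ 0 at y ∈ ∅; g ≡ 0 at y ∈ {10}; common: ∅.
  x = 3: f ≡ 0 at y ∈ {1, 4}; g ≡ 0 at y ∈ {9}; common: ∅.
  x = 4: f ≡ 0 at y ∈ ∅; g ≡ 0 at y ∈ {8}; common: ∅.
  x = 5: f ≡ 0 at y ∈ {4, 8}; g ≡ 0 at y ∈ {7}; common: ∅.
  x = 6: f ≡ 0 at y ∈ {3, 7}; g ≡ 0 at y ∈ {6}; common: ∅.
  x = 7: f ≡ 0 at y ∈ ∅; g ≡ 0 at y ∈ {5}; common: ∅.
  x = 8: f ≡ 0 at y ∈ {7, 10}; g ≡ 0 at y ∈ {4}; common: ∅.
  x = 9: f ≡ 0 at y ∈ ∅; g ≡ 0 at y ∈ {3}; common: ∅.
  x = 10: f ≡ 0 at y ∈ {1}; g ≡ 0 at y ∈ {2}; common: ∅.
Collecting: common zeros = ∅, so the count is 0.
Comparison with the Bézout bound: 0 ≤ 2 = deg(f)·deg(g), as expected for curves with no common component (the affine F_11-count falls short of the bound because intersections may lie at infinity, over extension fields, or carry multiplicity).


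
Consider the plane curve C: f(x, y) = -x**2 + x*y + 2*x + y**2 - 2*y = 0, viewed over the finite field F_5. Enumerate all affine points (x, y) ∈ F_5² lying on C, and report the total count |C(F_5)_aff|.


Affine F_5-points: {(0, 0), (0, 2), (2, 0), (4, 1), (4, 2)}; count = 5.

For each of the 25 pairs (x, y) ∈ F_5², evaluate f(x, y) mod 5. Record the zeros.
  x = 0: [0↦0, 1↦4, 2↦0, 3↦3, 4↦3]  zeros at y ∈ {0, 2}
  x = 1: [0↦1, 1↦1, 2↦3, 3↦2, 4↦3]  zeros at y ∈ ∅
  x = 2: [0↦0, 1↦1, 2↦4, 3↦4, 4↦1]  zeros at y ∈ {0}
  x = 3: [0↦2, 1↦4, 2↦3, 3↦4, 4↦2]  zeros at y ∈ ∅
  x = 4: [0↦2, 1↦0, 2↦0, 3↦2, 4↦1]  zeros at y ∈ {1, 2}
Collecting zeros: affine points = {(0, 0), (0, 2), (2, 0), (4, 1), (4, 2)}.
Total count |C(F_5)_aff| = 5.


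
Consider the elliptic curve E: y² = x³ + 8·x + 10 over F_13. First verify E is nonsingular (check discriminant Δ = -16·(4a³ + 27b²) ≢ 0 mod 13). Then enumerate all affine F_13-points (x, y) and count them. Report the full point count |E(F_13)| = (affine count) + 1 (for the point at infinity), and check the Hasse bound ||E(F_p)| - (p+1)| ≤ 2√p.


Affine points = {(0, 6), (0, 7), (3, 3), (3, 10), (6, 1), (6, 12), (8, 1), (8, 12), (11, 5), (11, 8), (12, 1), (12, 12)}; affine count = 12; |E(F_13)| = 13.

Discriminant check: Δ ∝ 4a³ + 27b² = 4·8³ + 27·10² = 4·512 + 27·100 ≡ 3 (mod 13). Nonzero ⇒ E is nonsingular.
For each x ∈ F_13, compute rhs = x³ + 8·x + 10 mod 13, then count y ∈ F_13 with y² ≡ rhs.
  x = 0: rhs = 10, matching y values: 6, 7 (2 points).
  x = 1: rhs = 6, matching y values: none (0 points).
  x = 2: rhs = 8, matching y values: none (0 points).
  x = 3: rhs = 9, matching y values: 3, 10 (2 points).
  x = 4: rhs = 2, matching y values: none (0 points).
  x = 5: rhs = 6, matching y values: none (0 points).
  x = 6: rhs = 1, matching y values: 1, 12 (2 points).
  x = 7: rhs = 6, matching y values: none (0 points).
  x = 8: rhs = 1, matching y values: 1, 12 (2 points).
  x = 9: rhs = 5, matching y values: none (0 points).
  x = 10: rhs = 11, matching y values: none (0 points).
  x = 11: rhs = 12, matching y values: 5, 8 (2 points).
  x = 12: rhs = 1, matching y values: 1, 12 (2 points).
Total affine count: 12.
Full point count |E(F_13)| = 12 + 1 = 13.
Hasse bound: |13 − (13+1)| = |-1| = 1 ≤ 2√13 ≈ 7.2111 ✓.


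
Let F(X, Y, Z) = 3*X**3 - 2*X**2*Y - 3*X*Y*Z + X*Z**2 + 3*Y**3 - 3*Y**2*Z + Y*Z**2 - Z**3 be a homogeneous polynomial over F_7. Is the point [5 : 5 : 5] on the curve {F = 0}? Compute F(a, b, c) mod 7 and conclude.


F(5,5,5) ≡ 1 (mod 7); P is NOT on the curve.

Evaluate F(5, 5, 5) term-by-term (mod 7).
  3*X**3 ↦ 3·125·1·1 = 375
  -2*X**2*Y ↦ -2·25·5·1 = -250
  -3*X*Y*Z ↦ -3·5·5·5 = -375
  X*Z**2 ↦ 1·5·1·25 = 125
  3*Y**3 ↦ 3·1·125·1 = 375
  -3*Y**2*Z ↦ -3·1·25·5 = -375
  Y*Z**2 ↦ 1·1·5·25 = 125
  -Z**3 ↦ -1·1·1·125 = -125
Sum: F(5, 5, 5) = (375) + (-250) + (-375) + (125) + (375) + (-375) + (125) + (-125) = -125.
Reducing mod 7: -125 ≡ 1 (mod 7).
Since F(a, b, c) ≡ 1 ≠ 0 (mod 7), P does NOT lie on the curve.


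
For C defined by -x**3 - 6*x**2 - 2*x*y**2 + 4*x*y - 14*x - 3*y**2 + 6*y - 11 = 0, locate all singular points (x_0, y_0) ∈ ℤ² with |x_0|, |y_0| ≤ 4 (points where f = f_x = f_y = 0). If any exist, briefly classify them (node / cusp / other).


Singular points: {(-2, 1)}; classification: cusp.

Compute partial derivatives:
  f_x = -3*x**2 - 12*x - 2*y**2 + 4*y - 14.
  f_y = -4*x*y + 4*x - 6*y + 6.
Scan x_0 ∈ {−4, ..., 4}. For each x_0, f_y(x_0, y) is a polynomial in y; find its integer roots y ∈ {−4, ..., 4}, then test f_x and f at those candidates.
  x = -4: f_y(-4, y) = 10*y - 10; vanishes at y ∈ {1}. (-4, 1): f_x = -12 ≠ 0.
  x = -3: f_y(-3, y) = 6*y - 6; vanishes at y ∈ {1}. (-3, 1): f_x = -3 ≠ 0.
  x = -2: f_y(-2, y) = 2*y - 2; vanishes at y ∈ {1}. (-2, 1): f_x = 0, f = 0 — SINGULAR.
  x = -1: f_y(-1, y) = 2 - 2*y; vanishes at y ∈ {1}. (-1, 1): f_x = -3 ≠ 0.
  x = 0: f_y(0, y) = 6 - 6*y; vanishes at y ∈ {1}. (0, 1): f_x = -12 ≠ 0.
  x = 1: f_y(1, y) = 10 - 10*y; vanishes at y ∈ {1}. (1, 1): f_x = -27 ≠ 0.
  x = 2: f_y(2, y) = 14 - 14*y; vanishes at y ∈ {1}. (2, 1): f_x = -48 ≠ 0.
  x = 3: f_y(3, y) = 18 - 18*y; vanishes at y ∈ {1}. (3, 1): f_x = -75 ≠ 0.
  x = 4: f_y(4, y) = 22 - 22*y; vanishes at y ∈ {1}. (4, 1): f_x = -108 ≠ 0.
Only singular point on the grid: (-2, 1).
Classify: substitute x = -2 + u, y = 1 + v and expand: f = -u**3 - 2*u*v**2 + v**2.
No constant or linear terms (consistent with a singular point). Quadratic part: v**2. Cubic part: -u**3 - 2*u*v**2.
The quadratic part v**2 is a perfect square, so there is a single (double) tangent line v = 0, i.e. y = 1. Restricting the cubic part to that line (v = 0) leaves -u**3 ≠ 0, so f is not divisible by v and the branch is v² ≈ u**3 to lowest order — this is a cusp.
Classification: cusp.


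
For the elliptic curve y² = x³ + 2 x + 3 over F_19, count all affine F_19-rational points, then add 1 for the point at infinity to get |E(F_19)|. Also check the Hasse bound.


Affine points = {(1, 5), (1, 14), (3, 6), (3, 13), (5, 9), (5, 10), (9, 3), (9, 16), (10, 4), (10, 15), (11, 8), (11, 11), (12, 8), (12, 11), (14, 1), (14, 18), (15, 8), (15, 11), (18, 0)}; affine count = 19; |E(F_19)| = 20.

Discriminant check: Δ ∝ 4a³ + 27b² = 4·2³ + 27·3² = 4·8 + 27·9 ≡ 9 (mod 19). Nonzero ⇒ E is nonsingular.
For each x ∈ F_19, compute rhs = x³ + 2·x + 3 mod 19, then count y ∈ F_19 with y² ≡ rhs.
  x = 0: rhs = 3, matching y values: none (0 points).
  x = 1: rhs = 6, matching y values: 5, 14 (2 points).
  x = 2: rhs = 15, matching y values: none (0 points).
  x = 3: rhs = 17, matching y values: 6, 13 (2 points).
  x = 4: rhs = 18, matching y values: none (0 points).
  x = 5: rhs = 5, matching y values: 9, 10 (2 points).
  x = 6: rhs = 3, matching y values: none (0 points).
  x = 7: rhs = 18, matching y values: none (0 points).
  x = 8: rhs = 18, matching y values: none (0 points).
  x = 9: rhs = 9, matching y values: 3, 16 (2 points).
  x = 10: rhs = 16, matching y values: 4, 15 (2 points).
  x = 11: rhs = 7, matching y values: 8, 11 (2 points).
  x = 12: rhs = 7, matching y values: 8, 11 (2 points).
  x = 13: rhs = 3, matching y values: none (0 points).
  x = 14: rhs = 1, matching y values: 1, 18 (2 points).
  x = 15: rhs = 7, matching y values: 8, 11 (2 points).
  x = 16: rhs = 8, matching y values: none (0 points).
  x = 17: rhs = 10, matching y values: none (0 points).
  x = 18: rhs = 0, matching y values: 0 (1 points).
Total affine count: 19.
Full point count |E(F_19)| = 19 + 1 = 20.
Hasse bound: |20 − (19+1)| = |0| = 0 ≤ 2√19 ≈ 8.7178 ✓.


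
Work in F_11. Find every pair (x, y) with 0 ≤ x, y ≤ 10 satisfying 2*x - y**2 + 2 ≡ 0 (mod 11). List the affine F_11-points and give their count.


Affine F_11-points: {(1, 2), (1, 9), (5, 1), (5, 10), (6, 5), (6, 6), (7, 4), (7, 7), (9, 3), (9, 8), (10, 0)}; count = 11.

For each of the 121 pairs (x, y) ∈ F_11², evaluate f(x, y) mod 11. Record the zeros.
  x = 0: [0↦2, 1↦1, 2↦9, 3↦4, 4↦8, 5↦10, 6↦10, 7↦8, 8↦4, 9↦9, 10↦1]  zeros at y ∈ ∅
  x = 1: [0↦4, 1↦3, 2↦0, 3↦6, 4↦10, 5↦1, 6↦1, 7↦10, 8↦6, 9↦0, 10↦3]  zeros at y ∈ {2, 9}
  x = 2: [0↦6, 1↦5, 2↦2, 3↦8, 4↦1, 5↦3, 6↦3, 7↦1, 8↦8, 9↦2, 10↦5]  zeros at y ∈ ∅
  x = 3: [0↦8, 1↦7, 2↦4, 3↦10, 4↦3, 5↦5, 6↦5, 7↦3, 8↦10, 9↦4, 10↦7]  zeros at y ∈ ∅
  x = 4: [0↦10, 1↦9, 2↦6, 3↦1, 4↦5, 5↦7, 6↦7, 7↦5, 8↦1, 9↦6, 10↦9]  zeros at y ∈ ∅
  x = 5: [0↦1, 1↦0, 2↦8, 3↦3, 4↦7, 5↦9, 6↦9, 7↦7, 8↦3, 9↦8, 10↦0]  zeros at y ∈ {1, 10}
  x = 6: [0↦3, 1↦2, 2↦10, 3↦5, 4↦9, 5↦0, 6↦0, 7↦9, 8↦5, 9↦10, 10↦2]  zeros at y ∈ {5, 6}
  x = 7: [0↦5, 1↦4, 2↦1, 3↦7, 4↦0, 5↦2, 6↦2, 7↦0, 8↦7, 9↦1, 10↦4]  zeros at y ∈ {4, 7}
  x = 8: [0↦7, 1↦6, 2↦3, 3↦9, 4↦2, 5↦4, 6↦4, 7↦2, 8↦9, 9↦3, 10↦6]  zeros at y ∈ ∅
  x = 9: [0↦9, 1↦8, 2↦5, 3↦0, 4↦4, 5↦6, 6↦6, 7↦4, 8↦0, 9↦5, 10↦8]  zeros at y ∈ {3, 8}
  x = 10: [0↦0, 1↦10, 2↦7, 3↦2, 4↦6, 5↦8, 6↦8, 7↦6, 8↦2, 9↦7, 10↦10]  zeros at y ∈ {0}
Collecting zeros: affine points = {(1, 2), (1, 9), (5, 1), (5, 10), (6, 5), (6, 6), (7, 4), (7, 7), (9, 3), (9, 8), (10, 0)}.
Total count |C(F_11)_aff| = 11.


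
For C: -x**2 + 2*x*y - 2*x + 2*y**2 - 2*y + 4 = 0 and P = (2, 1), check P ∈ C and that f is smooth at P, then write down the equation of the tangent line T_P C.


Tangent line at P: -4*x + 6*y + 2 = 0.

Step 1: f(2, 1) = 0, so P lies on C.
Step 2: partial derivatives
  f_x(x, y) = -2*x + 2*y - 2, f_y(x, y) = 2*x + 4*y - 2.
  f_x(P) = -4, f_y(P) = 6 (gradient nonzero, so P is smooth).
Step 3: tangent line at P: -4·(x − 2) + 6·(y − 1) = 0.
Expanding: -4*x + 6*y + 2 = 0.


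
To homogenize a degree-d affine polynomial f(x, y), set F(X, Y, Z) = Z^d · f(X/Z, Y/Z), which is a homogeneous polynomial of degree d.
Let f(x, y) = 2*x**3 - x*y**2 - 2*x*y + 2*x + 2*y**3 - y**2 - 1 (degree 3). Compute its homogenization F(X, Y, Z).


F(X, Y, Z) = 2*X**3 - X*Y**2 - 2*X*Y*Z + 2*X*Z**2 + 2*Y**3 - Y**2*Z - Z**3

deg(f) = 3.
Substitute x = X/Z, y = Y/Z into f, then multiply by Z^3.
  monomial 2·x^3·y^0 ↦ 2·X^3·Y^0·Z^0.
  monomial -1·x^1·y^2 ↦ -1·X^1·Y^2·Z^0.
  monomial -2·x^1·y^1 ↦ -2·X^1·Y^1·Z^1.
  monomial 2·x^1·y^0 ↦ 2·X^1·Y^0·Z^2.
  monomial 2·x^0·y^3 ↦ 2·X^0·Y^3·Z^0.
  monomial -1·x^0·y^2 ↦ -1·X^0·Y^2·Z^1.
  monomial -1·x^0·y^0 ↦ -1·X^0·Y^0·Z^3.
Collecting: F(X, Y, Z) = 2*X**3 - X*Y**2 - 2*X*Y*Z + 2*X*Z**2 + 2*Y**3 - Y**2*Z - Z**3.


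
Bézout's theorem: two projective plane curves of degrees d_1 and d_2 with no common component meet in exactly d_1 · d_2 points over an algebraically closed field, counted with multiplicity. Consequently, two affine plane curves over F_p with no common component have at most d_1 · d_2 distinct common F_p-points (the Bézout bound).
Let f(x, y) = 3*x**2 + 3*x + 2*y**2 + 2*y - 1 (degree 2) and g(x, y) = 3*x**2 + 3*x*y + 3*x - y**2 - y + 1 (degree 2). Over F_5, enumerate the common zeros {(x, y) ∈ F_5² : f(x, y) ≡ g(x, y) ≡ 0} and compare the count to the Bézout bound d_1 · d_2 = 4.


Common zeros: ∅; count = 0; Bézout bound = 4.

deg(f) = 2, deg(g) = 2, so Bézout bound = 4.
Scan x ∈ F_5. For each x, list the y ∈ F_5 with f(x, y) ≡ 0 and those with g(x, y) ≡ 0 (mod 5); the common zeros in that column are the intersection.
  x = 0: f ≡ 0 at y ∈ ∅; g ≡ 0 at y ∈ {2}; common: ∅.
  x = 1: f ≡ 0 at y ∈ {0, 4}; g ≡ 0 at y ∈ ∅; common: ∅.
  x = 2: f ≡ 0 at y ∈ ∅; g ≡ 0 at y ∈ {2, 3}; common: ∅.
  x = 3: f ≡ 0 at y ∈ {0, 4}; g ≡ 0 at y ∈ ∅; common: ∅.
  x = 4: f ≡ 0 at y ∈ ∅; g ≡ 0 at y ∈ {3}; common: ∅.
Collecting: common zeros = ∅, so the count is 0.
Comparison with the Bézout bound: 0 ≤ 4 = deg(f)·deg(g), as expected for curves with no common component (the affine F_5-count falls short of the bound because intersections may lie at infinity, over extension fields, or carry multiplicity).


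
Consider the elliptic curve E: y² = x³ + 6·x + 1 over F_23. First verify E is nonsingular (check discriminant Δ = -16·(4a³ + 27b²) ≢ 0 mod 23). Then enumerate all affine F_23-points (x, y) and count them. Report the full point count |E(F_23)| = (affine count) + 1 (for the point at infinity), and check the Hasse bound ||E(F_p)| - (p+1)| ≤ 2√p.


Affine points = {(0, 1), (0, 22), (1, 10), (1, 13), (3, 0), (5, 8), (5, 15), (6, 0), (7, 8), (7, 15), (8, 3), (8, 20), (9, 5), (9, 18), (10, 7), (10, 16), (11, 8), (11, 15), (14, 0), (15, 4), (15, 19), (17, 5), (17, 18), (20, 5), (20, 18), (21, 2), (21, 21)}; affine count = 27; |E(F_23)| = 28.

Discriminant check: Δ ∝ 4a³ + 27b² = 4·6³ + 27·1² = 4·216 + 27·1 ≡ 17 (mod 23). Nonzero ⇒ E is nonsingular.
For each x ∈ F_23, compute rhs = x³ + 6·x + 1 mod 23, then count y ∈ F_23 with y² ≡ rhs.
  x = 0: rhs = 1, matching y values: 1, 22 (2 points).
  x = 1: rhs = 8, matching y values: 10, 13 (2 points).
  x = 2: rhs = 21, matching y values: none (0 points).
  x = 3: rhs = 0, matching y values: 0 (1 points).
  x = 4: rhs = 20, matching y values: none (0 points).
  x = 5: rhs = 18, matching y values: 8, 15 (2 points).
  x = 6: rhs = 0, matching y values: 0 (1 points).
  x = 7: rhs = 18, matching y values: 8, 15 (2 points).
  x = 8: rhs = 9, matching y values: 3, 20 (2 points).
  x = 9: rhs = 2, matching y values: 5, 18 (2 points).
  x = 10: rhs = 3, matching y values: 7, 16 (2 points).
  x = 11: rhs = 18, matching y values: 8, 15 (2 points).
  x = 12: rhs = 7, matching y values: none (0 points).
  x = 13: rhs = 22, matching y values: none (0 points).
  x = 14: rhs = 0, matching y values: 0 (1 points).
  x = 15: rhs = 16, matching y values: 4, 19 (2 points).
  x = 16: rhs = 7, matching y values: none (0 points).
  x = 17: rhs = 2, matching y values: 5, 18 (2 points).
  x = 18: rhs = 7, matching y values: none (0 points).
  x = 19: rhs = 5, matching y values: none (0 points).
  x = 20: rhs = 2, matching y values: 5, 18 (2 points).
  x = 21: rhs = 4, matching y values: 2, 21 (2 points).
  x = 22: rhs = 17, matching y values: none (0 points).
Total affine count: 27.
Full point count |E(F_23)| = 27 + 1 = 28.
Hasse bound: |28 − (23+1)| = |4| = 4 ≤ 2√23 ≈ 9.5917 ✓.


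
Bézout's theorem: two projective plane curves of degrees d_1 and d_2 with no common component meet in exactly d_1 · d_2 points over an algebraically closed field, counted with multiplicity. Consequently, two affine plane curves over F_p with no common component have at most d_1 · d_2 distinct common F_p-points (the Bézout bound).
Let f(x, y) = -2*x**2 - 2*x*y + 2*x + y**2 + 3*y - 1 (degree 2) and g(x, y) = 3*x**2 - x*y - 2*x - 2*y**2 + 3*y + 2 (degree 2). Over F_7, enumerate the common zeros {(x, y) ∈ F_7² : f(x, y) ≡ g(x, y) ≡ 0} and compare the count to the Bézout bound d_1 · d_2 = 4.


Common zeros: ∅; count = 0; Bézout bound = 4.

deg(f) = 2, deg(g) = 2, so Bézout bound = 4.
Scan x ∈ F_7. For each x, list the y ∈ F_7 with f(x, y) ≡ 0 and those with g(x, y) ≡ 0 (mod 7); the common zeros in that column are the intersection.
  x = 0: f ≡ 0 at y ∈ ∅; g ≡ 0 at y ∈ {2, 3}; common: ∅.
  x = 1: f ≡ 0 at y ∈ ∅; g ≡ 0 at y ∈ {4}; common: ∅.
  x = 2: f ≡ 0 at y ∈ {4}; g ≡ 0 at y ∈ {5, 6}; common: ∅.
  x = 3: f ≡ 0 at y ∈ ∅; g ≡ 0 at y ∈ {1, 6}; common: ∅.
  x = 4: f ≡ 0 at y ∈ ∅; g ≡ 0 at y ∈ {0, 3}; common: ∅.
  x = 5: f ≡ 0 at y ∈ ∅; g ≡ 0 at y ∈ {1, 5}; common: ∅.
  x = 6: f ≡ 0 at y ∈ ∅; g ≡ 0 at y ∈ {0, 2}; common: ∅.
Collecting: common zeros = ∅, so the count is 0.
Comparison with the Bézout bound: 0 ≤ 4 = deg(f)·deg(g), as expected for curves with no common component (the affine F_7-count falls short of the bound because intersections may lie at infinity, over extension fields, or carry multiplicity).


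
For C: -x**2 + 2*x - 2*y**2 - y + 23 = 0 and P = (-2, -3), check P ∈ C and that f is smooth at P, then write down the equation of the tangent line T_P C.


Tangent line at P: 6*x + 11*y + 45 = 0.

Step 1: f(-2, -3) = 0, so P lies on C.
Step 2: partial derivatives
  f_x(x, y) = 2 - 2*x, f_y(x, y) = -4*y - 1.
  f_x(P) = 6, f_y(P) = 11 (gradient nonzero, so P is smooth).
Step 3: tangent line at P: 6·(x − -2) + 11·(y − -3) = 0.
Expanding: 6*x + 11*y + 45 = 0.


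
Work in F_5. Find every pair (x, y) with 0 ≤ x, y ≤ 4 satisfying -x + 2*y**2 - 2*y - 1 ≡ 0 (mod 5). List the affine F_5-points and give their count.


Affine F_5-points: {(1, 3), (3, 2), (3, 4), (4, 0), (4, 1)}; count = 5.

For each of the 25 pairs (x, y) ∈ F_5², evaluate f(x, y) mod 5. Record the zeros.
  x = 0: [0↦4, 1↦4, 2↦3, 3↦1, 4↦3]  zeros at y ∈ ∅
  x = 1: [0↦3, 1↦3, 2↦2, 3↦0, 4↦2]  zeros at y ∈ {3}
  x = 2: [0↦2, 1↦2, 2↦1, 3↦4, 4↦1]  zeros at y ∈ ∅
  x = 3: [0↦1, 1↦1, 2↦0, 3↦3, 4↦0]  zeros at y ∈ {2, 4}
  x = 4: [0↦0, 1↦0, 2↦4, 3↦2, 4↦4]  zeros at y ∈ {0, 1}
Collecting zeros: affine points = {(1, 3), (3, 2), (3, 4), (4, 0), (4, 1)}.
Total count |C(F_5)_aff| = 5.


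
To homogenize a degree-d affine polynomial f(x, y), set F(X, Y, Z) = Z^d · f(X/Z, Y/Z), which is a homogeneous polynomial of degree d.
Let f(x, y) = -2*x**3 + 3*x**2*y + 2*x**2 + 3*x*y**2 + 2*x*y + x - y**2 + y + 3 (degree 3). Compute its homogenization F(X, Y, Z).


F(X, Y, Z) = -2*X**3 + 3*X**2*Y + 2*X**2*Z + 3*X*Y**2 + 2*X*Y*Z + X*Z**2 - Y**2*Z + Y*Z**2 + 3*Z**3

deg(f) = 3.
Substitute x = X/Z, y = Y/Z into f, then multiply by Z^3.
  monomial -2·x^3·y^0 ↦ -2·X^3·Y^0·Z^0.
  monomial 3·x^2·y^1 ↦ 3·X^2·Y^1·Z^0.
  monomial 2·x^2·y^0 ↦ 2·X^2·Y^0·Z^1.
  monomial 3·x^1·y^2 ↦ 3·X^1·Y^2·Z^0.
  monomial 2·x^1·y^1 ↦ 2·X^1·Y^1·Z^1.
  monomial 1·x^1·y^0 ↦ 1·X^1·Y^0·Z^2.
  monomial -1·x^0·y^2 ↦ -1·X^0·Y^2·Z^1.
  monomial 1·x^0·y^1 ↦ 1·X^0·Y^1·Z^2.
  monomial 3·x^0·y^0 ↦ 3·X^0·Y^0·Z^3.
Collecting: F(X, Y, Z) = -2*X**3 + 3*X**2*Y + 2*X**2*Z + 3*X*Y**2 + 2*X*Y*Z + X*Z**2 - Y**2*Z + Y*Z**2 + 3*Z**3.


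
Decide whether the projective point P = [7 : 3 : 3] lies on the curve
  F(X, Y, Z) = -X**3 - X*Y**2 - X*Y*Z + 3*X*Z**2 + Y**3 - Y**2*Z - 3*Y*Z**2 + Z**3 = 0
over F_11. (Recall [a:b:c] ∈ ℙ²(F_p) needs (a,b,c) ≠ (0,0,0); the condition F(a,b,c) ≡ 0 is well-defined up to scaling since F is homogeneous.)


F(7,3,3) ≡ 7 (mod 11); P is NOT on the curve.

Evaluate F(7, 3, 3) term-by-term (mod 11).
  -X**3 ↦ -1·343·1·1 = -343
  -X*Y**2 ↦ -1·7·9·1 = -63
  -X*Y*Z ↦ -1·7·3·3 = -63
  3*X*Z**2 ↦ 3·7·1·9 = 189
  Y**3 ↦ 1·1·27·1 = 27
  -Y**2*Z ↦ -1·1·9·3 = -27
  -3*Y*Z**2 ↦ -3·1·3·9 = -81
  Z**3 ↦ 1·1·1·27 = 27
Sum: F(7, 3, 3) = (-343) + (-63) + (-63) + (189) + (27) + (-27) + (-81) + (27) = -334.
Reducing mod 11: -334 ≡ 7 (mod 11).
Since F(a, b, c) ≡ 7 ≠ 0 (mod 11), P does NOT lie on the curve.


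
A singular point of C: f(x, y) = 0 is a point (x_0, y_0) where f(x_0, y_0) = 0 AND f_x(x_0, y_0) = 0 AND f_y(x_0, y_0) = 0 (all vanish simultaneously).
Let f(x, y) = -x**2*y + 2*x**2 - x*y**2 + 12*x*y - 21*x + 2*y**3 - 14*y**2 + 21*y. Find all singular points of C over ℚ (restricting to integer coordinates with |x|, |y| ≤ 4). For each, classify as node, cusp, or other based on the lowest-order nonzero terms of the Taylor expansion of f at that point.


Singular points: {(3, 3)}; classification: node.

Compute partial derivatives:
  f_x = -2*x*y + 4*x - y**2 + 12*y - 21.
  f_y = -x**2 - 2*x*y + 12*x + 6*y**2 - 28*y + 21.
Scan x_0 ∈ {−4, ..., 4}. For each x_0, f_y(x_0, y) is a polynomial in y; find its integer roots y ∈ {−4, ..., 4}, then test f_x and f at those candidates.
  x = -4: f_y(-4, y) = 6*y**2 - 20*y - 43; no integer root y with |y| ≤ 4.
  x = -3: f_y(-3, y) = 6*y**2 - 22*y - 24; no integer root y with |y| ≤ 4.
  x = -2: f_y(-2, y) = 6*y**2 - 24*y - 7; no integer root y with |y| ≤ 4.
  x = -1: f_y(-1, y) = 6*y**2 - 26*y + 8; vanishes at y ∈ {4}. (-1, 4): f_x = 15 ≠ 0.
  x = 0: f_y(0, y) = 6*y**2 - 28*y + 21; no integer root y with |y| ≤ 4.
  x = 1: f_y(1, y) = 6*y**2 - 30*y + 32; no integer root y with |y| ≤ 4.
  x = 2: f_y(2, y) = 6*y**2 - 32*y + 41; no integer root y with |y| ≤ 4.
  x = 3: f_y(3, y) = 6*y**2 - 34*y + 48; vanishes at y ∈ {3}. (3, 3): f_x = 0, f = 0 — SINGULAR.
  x = 4: f_y(4, y) = 6*y**2 - 36*y + 53; no integer root y with |y| ≤ 4.
Only singular point on the grid: (3, 3).
Classify: substitute x = 3 + u, y = 3 + v and expand: f = -u**2*v - u**2 - u*v**2 + 2*v**3 + v**2.
No constant or linear terms (consistent with a singular point). Quadratic part: -u**2 + v**2. Cubic part: -u**2*v - u*v**2 + 2*v**3.
The quadratic part v**2 - u**2 = (v − u)(v + u) splits into two distinct linear factors, so there are two distinct tangent lines y − 3 = ±(x − 3) — this is a node (ordinary double point).
Classification: node.


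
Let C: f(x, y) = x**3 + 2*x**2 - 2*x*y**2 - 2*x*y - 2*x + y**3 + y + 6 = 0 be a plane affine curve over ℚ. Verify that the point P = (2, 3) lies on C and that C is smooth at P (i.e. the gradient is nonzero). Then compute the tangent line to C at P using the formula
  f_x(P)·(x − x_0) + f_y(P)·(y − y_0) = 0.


Tangent line at P: 12 - 6*x = 0.

Step 1: f(2, 3) = 0, so P lies on C.
Step 2: partial derivatives
  f_x(x, y) = 3*x**2 + 4*x - 2*y**2 - 2*y - 2, f_y(x, y) = -4*x*y - 2*x + 3*y**2 + 1.
  f_x(P) = -6, f_y(P) = 0 (gradient nonzero, so P is smooth).
Step 3: tangent line at P: -6·(x − 2) + 0·(y − 3) = 0.
Expanding: 12 - 6*x = 0.


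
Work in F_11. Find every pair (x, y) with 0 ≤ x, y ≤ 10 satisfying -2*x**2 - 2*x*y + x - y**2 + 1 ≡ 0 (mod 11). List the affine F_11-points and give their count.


Affine F_11-points: {(0, 1), (0, 10), (1, 0), (1, 9), (4, 7), (5, 0), (5, 1), (6, 3), (6, 7), (7, 9), (7, 10), (8, 3)}; count = 12.

For each of the 121 pairs (x, y) ∈ F_11², evaluate f(x, y) mod 11. Record the zeros.
  x = 0: [0↦1, 1↦0, 2↦8, 3↦3, 4↦7, 5↦9, 6↦9, 7↦7, 8↦3, 9↦8, 10↦0]  zeros at y ∈ {1, 10}
  x = 1: [0↦0, 1↦8, 2↦3, 3↦7, 4↦9, 5↦9, 6↦7, 7↦3, 8↦8, 9↦0, 10↦1]  zeros at y ∈ {0, 9}
  x = 2: [0↦6, 1↦1, 2↦5, 3↦7, 4↦7, 5↦5, 6↦1, 7↦6, 8↦9, 9↦10, 10↦9]  zeros at y ∈ ∅
  x = 3: [0↦8, 1↦1, 2↦3, 3↦3, 4↦1, 5↦8, 6↦2, 7↦5, 8↦6, 9↦5, 10↦2]  zeros at y ∈ ∅
  x = 4: [0↦6, 1↦8, 2↦8, 3↦6, 4↦2, 5↦7, 6↦10, 7↦0, 8↦10, 9↦7, 10↦2]  zeros at y ∈ {7}
  x = 5: [0↦0, 1↦0, 2↦9, 3↦5, 4↦10, 5↦2, 6↦3, 7↦2, 8↦10, 9↦5, 10↦9]  zeros at y ∈ {0, 1}
  x = 6: [0↦1, 1↦10, 2↦6, 3↦0, 4↦3, 5↦4, 6↦3, 7↦0, 8↦6, 9↦10, 10↦1]  zeros at y ∈ {3, 7}
  x = 7: [0↦9, 1↦5, 2↦10, 3↦2, 4↦3, 5↦2, 6↦10, 7↦5, 8↦9, 9↦0, 10↦0]  zeros at y ∈ {9, 10}
  x = 8: [0↦2, 1↦7, 2↦10, 3↦0, 4↦10, 5↦7, 6↦2, 7↦6, 8↦8, 9↦8, 10↦6]  zeros at y ∈ {3}
  x = 9: [0↦2, 1↦5, 2↦6, 3↦5, 4↦2, 5↦8, 6↦1, 7↦3, 8↦3, 9↦1, 10↦8]  zeros at y ∈ ∅
  x = 10: [0↦9, 1↦10, 2↦9, 3↦6, 4↦1, 5↦5, 6↦7, 7↦7, 8↦5, 9↦1, 10↦6]  zeros at y ∈ ∅
Collecting zeros: affine points = {(0, 1), (0, 10), (1, 0), (1, 9), (4, 7), (5, 0), (5, 1), (6, 3), (6, 7), (7, 9), (7, 10), (8, 3)}.
Total count |C(F_11)_aff| = 12.


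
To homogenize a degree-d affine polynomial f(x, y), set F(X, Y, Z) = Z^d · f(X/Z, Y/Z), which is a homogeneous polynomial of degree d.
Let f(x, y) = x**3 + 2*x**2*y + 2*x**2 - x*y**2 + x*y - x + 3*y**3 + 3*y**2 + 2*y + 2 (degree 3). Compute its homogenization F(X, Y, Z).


F(X, Y, Z) = X**3 + 2*X**2*Y + 2*X**2*Z - X*Y**2 + X*Y*Z - X*Z**2 + 3*Y**3 + 3*Y**2*Z + 2*Y*Z**2 + 2*Z**3

deg(f) = 3.
Substitute x = X/Z, y = Y/Z into f, then multiply by Z^3.
  monomial 1·x^3·y^0 ↦ 1·X^3·Y^0·Z^0.
  monomial 2·x^2·y^1 ↦ 2·X^2·Y^1·Z^0.
  monomial 2·x^2·y^0 ↦ 2·X^2·Y^0·Z^1.
  monomial -1·x^1·y^2 ↦ -1·X^1·Y^2·Z^0.
  monomial 1·x^1·y^1 ↦ 1·X^1·Y^1·Z^1.
  monomial -1·x^1·y^0 ↦ -1·X^1·Y^0·Z^2.
  monomial 3·x^0·y^3 ↦ 3·X^0·Y^3·Z^0.
  monomial 3·x^0·y^2 ↦ 3·X^0·Y^2·Z^1.
  monomial 2·x^0·y^1 ↦ 2·X^0·Y^1·Z^2.
  monomial 2·x^0·y^0 ↦ 2·X^0·Y^0·Z^3.
Collecting: F(X, Y, Z) = X**3 + 2*X**2*Y + 2*X**2*Z - X*Y**2 + X*Y*Z - X*Z**2 + 3*Y**3 + 3*Y**2*Z + 2*Y*Z**2 + 2*Z**3.


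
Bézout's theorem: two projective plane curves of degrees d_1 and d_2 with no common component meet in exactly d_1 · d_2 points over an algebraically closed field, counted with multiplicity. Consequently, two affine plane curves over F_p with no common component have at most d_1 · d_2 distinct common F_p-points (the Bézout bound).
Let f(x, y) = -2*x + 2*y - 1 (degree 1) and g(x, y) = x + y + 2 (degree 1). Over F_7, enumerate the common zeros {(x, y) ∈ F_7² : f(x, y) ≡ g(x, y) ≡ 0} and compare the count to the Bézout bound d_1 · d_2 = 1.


Common zeros: {(4, 1)}; count = 1; Bézout bound = 1.

deg(f) = 1, deg(g) = 1, so Bézout bound = 1.
Scan x ∈ F_7. For each x, list the y ∈ F_7 with f(x, y) ≡ 0 and those with g(x, y) ≡ 0 (mod 7); the common zeros in that column are the intersection.
  x = 0: f ≡ 0 at y ∈ {4}; g ≡ 0 at y ∈ {5}; common: ∅.
  x = 1: f ≡ 0 at y ∈ {5}; g ≡ 0 at y ∈ {4}; common: ∅.
  x = 2: f ≡ 0 at y ∈ {6}; g ≡ 0 at y ∈ {3}; common: ∅.
  x = 3: f ≡ 0 at y ∈ {0}; g ≡ 0 at y ∈ {2}; common: ∅.
  x = 4: f ≡ 0 at y ∈ {1}; g ≡ 0 at y ∈ {1}; common: {1}.
  x = 5: f ≡ 0 at y ∈ {2}; g ≡ 0 at y ∈ {0}; common: ∅.
  x = 6: f ≡ 0 at y ∈ {3}; g ≡ 0 at y ∈ {6}; common: ∅.
Collecting: common zeros = {(4, 1)}, so the count is 1.
Comparison with the Bézout bound: 1 ≤ 1 = deg(f)·deg(g), as expected for curves with no common component (the bound is attained).


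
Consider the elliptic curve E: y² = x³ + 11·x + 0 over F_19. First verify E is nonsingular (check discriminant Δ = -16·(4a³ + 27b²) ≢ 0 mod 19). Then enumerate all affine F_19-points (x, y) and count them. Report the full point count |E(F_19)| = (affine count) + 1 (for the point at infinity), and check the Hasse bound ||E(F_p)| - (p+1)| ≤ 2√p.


Affine points = {(0, 0), (2, 7), (2, 12), (5, 3), (5, 16), (6, 4), (6, 15), (8, 7), (8, 12), (9, 7), (9, 12), (12, 6), (12, 13), (15, 5), (15, 14), (16, 4), (16, 15), (18, 8), (18, 11)}; affine count = 19; |E(F_19)| = 20.

Discriminant check: Δ ∝ 4a³ + 27b² = 4·11³ + 27·0² = 4·1331 + 27·0 ≡ 4 (mod 19). Nonzero ⇒ E is nonsingular.
For each x ∈ F_19, compute rhs = x³ + 11·x + 0 mod 19, then count y ∈ F_19 with y² ≡ rhs.
  x = 0: rhs = 0, matching y values: 0 (1 points).
  x = 1: rhs = 12, matching y values: none (0 points).
  x = 2: rhs = 11, matching y values: 7, 12 (2 points).
  x = 3: rhs = 3, matching y values: none (0 points).
  x = 4: rhs = 13, matching y values: none (0 points).
  x = 5: rhs = 9, matching y values: 3, 16 (2 points).
  x = 6: rhs = 16, matching y values: 4, 15 (2 points).
  x = 7: rhs = 2, matching y values: none (0 points).
  x = 8: rhs = 11, matching y values: 7, 12 (2 points).
  x = 9: rhs = 11, matching y values: 7, 12 (2 points).
  x = 10: rhs = 8, matching y values: none (0 points).
  x = 11: rhs = 8, matching y values: none (0 points).
  x = 12: rhs = 17, matching y values: 6, 13 (2 points).
  x = 13: rhs = 3, matching y values: none (0 points).
  x = 14: rhs = 10, matching y values: none (0 points).
  x = 15: rhs = 6, matching y values: 5, 14 (2 points).
  x = 16: rhs = 16, matching y values: 4, 15 (2 points).
  x = 17: rhs = 8, matching y values: none (0 points).
  x = 18: rhs = 7, matching y values: 8, 11 (2 points).
Total affine count: 19.
Full point count |E(F_19)| = 19 + 1 = 20.
Hasse bound: |20 − (19+1)| = |0| = 0 ≤ 2√19 ≈ 8.7178 ✓.


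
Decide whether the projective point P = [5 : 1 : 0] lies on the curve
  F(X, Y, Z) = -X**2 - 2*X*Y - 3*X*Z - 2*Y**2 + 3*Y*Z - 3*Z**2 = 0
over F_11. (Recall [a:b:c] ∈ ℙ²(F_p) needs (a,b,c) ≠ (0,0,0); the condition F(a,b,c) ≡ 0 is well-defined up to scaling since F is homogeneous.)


F(5,1,0) ≡ 7 (mod 11); P is NOT on the curve.

Evaluate F(5, 1, 0) term-by-term (mod 11).
  -X**2 ↦ -1·25·1·1 = -25
  -2*X*Y ↦ -2·5·1·1 = -10
  -3*X*Z ↦ -3·5·1·0 = 0
  -2*Y**2 ↦ -2·1·1·1 = -2
  3*Y*Z ↦ 3·1·1·0 = 0
  -3*Z**2 ↦ -3·1·1·0 = 0
Sum: F(5, 1, 0) = (-25) + (-10) + (0) + (-2) + (0) + (0) = -37.
Reducing mod 11: -37 ≡ 7 (mod 11).
Since F(a, b, c) ≡ 7 ≠ 0 (mod 11), P does NOT lie on the curve.


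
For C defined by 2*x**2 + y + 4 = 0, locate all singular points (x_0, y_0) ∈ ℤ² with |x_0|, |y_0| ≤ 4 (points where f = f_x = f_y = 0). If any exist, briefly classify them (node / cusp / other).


No singular points in the scanned grid; C is smooth there.

Compute partial derivatives:
  f_x = 4*x.
  f_y = 1.
f_y = 1 is a nonzero constant, so f_y never vanishes: no point (x, y) can satisfy f = f_x = f_y = 0. In particular no (x, y) ∈ {−4, ..., 4}² is singular; the curve is smooth.


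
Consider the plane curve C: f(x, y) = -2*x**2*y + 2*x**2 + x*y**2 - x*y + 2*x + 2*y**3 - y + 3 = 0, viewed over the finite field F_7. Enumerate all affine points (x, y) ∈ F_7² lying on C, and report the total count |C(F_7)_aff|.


Affine F_7-points: {(1, 0), (3, 3), (5, 0), (5, 1), (6, 3)}; count = 5.

For each of the 49 pairs (x, y) ∈ F_7², evaluate f(x, y) mod 7. Record the zeros.
  x = 0: [0↦3, 1↦4, 2↦3, 3↦5, 4↦1, 5↦3, 6↦2]  zeros at y ∈ ∅
  x = 1: [0↦0, 1↦6, 2↦5, 3↦2, 4↦2, 5↦3, 6↦3]  zeros at y ∈ {0}
  x = 2: [0↦1, 1↦1, 2↦3, 3↦5, 4↦5, 5↦1, 6↦5]  zeros at y ∈ ∅
  x = 3: [0↦6, 1↦3, 2↦4, 3↦0, 4↦3, 5↦4, 6↦1]  zeros at y ∈ {3}
  x = 4: [0↦1, 1↦5, 2↦1, 3↦1, 4↦3, 5↦5, 6↦5]  zeros at y ∈ ∅
  x = 5: [0↦0, 1↦0, 2↦1, 3↦1, 4↦5, 5↦4, 6↦3]  zeros at y ∈ {0, 1}
  x = 6: [0↦3, 1↦2, 2↦4, 3↦0, 4↦2, 5↦1, 6↦2]  zeros at y ∈ {3}
Collecting zeros: affine points = {(1, 0), (3, 3), (5, 0), (5, 1), (6, 3)}.
Total count |C(F_7)_aff| = 5.


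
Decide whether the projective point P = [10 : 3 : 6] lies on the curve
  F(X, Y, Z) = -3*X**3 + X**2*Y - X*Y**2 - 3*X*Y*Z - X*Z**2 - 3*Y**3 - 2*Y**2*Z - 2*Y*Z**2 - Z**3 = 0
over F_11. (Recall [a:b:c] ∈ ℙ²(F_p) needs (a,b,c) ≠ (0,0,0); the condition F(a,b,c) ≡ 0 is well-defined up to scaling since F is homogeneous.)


F(10,3,6) ≡ 1 (mod 11); P is NOT on the curve.

Evaluate F(10, 3, 6) term-by-term (mod 11).
  -3*X**3 ↦ -3·1000·1·1 = -3000
  X**2*Y ↦ 1·100·3·1 = 300
  -X*Y**2 ↦ -1·10·9·1 = -90
  -3*X*Y*Z ↦ -3·10·3·6 = -540
  -X*Z**2 ↦ -1·10·1·36 = -360
  -3*Y**3 ↦ -3·1·27·1 = -81
  -2*Y**2*Z ↦ -2·1·9·6 = -108
  -2*Y*Z**2 ↦ -2·1·3·36 = -216
  -Z**3 ↦ -1·1·1·216 = -216
Sum: F(10, 3, 6) = (-3000) + (300) + (-90) + (-540) + (-360) + (-81) + (-108) + (-216) + (-216) = -4311.
Reducing mod 11: -4311 ≡ 1 (mod 11).
Since F(a, b, c) ≡ 1 ≠ 0 (mod 11), P does NOT lie on the curve.


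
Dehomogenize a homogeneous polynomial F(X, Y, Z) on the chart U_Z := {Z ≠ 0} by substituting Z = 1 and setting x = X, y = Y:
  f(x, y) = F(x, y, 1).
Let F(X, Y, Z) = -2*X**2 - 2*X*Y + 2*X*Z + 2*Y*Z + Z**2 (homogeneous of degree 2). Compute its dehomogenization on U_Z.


f(x, y) = -2*x**2 - 2*x*y + 2*x + 2*y + 1

On U_Z we set Z = 1. Each monomial c·X^i·Y^j·Z^k in F becomes c·x^i·y^j·1^k = c·x^i·y^j.
Substituting Z = 1: F(X, Y, 1) = -2*x**2 - 2*x*y + 2*x + 2*y + 1.
Note: deg(f) ≤ deg(F) = 2; strict inequality happens when F is divisible by Z (lost terms).


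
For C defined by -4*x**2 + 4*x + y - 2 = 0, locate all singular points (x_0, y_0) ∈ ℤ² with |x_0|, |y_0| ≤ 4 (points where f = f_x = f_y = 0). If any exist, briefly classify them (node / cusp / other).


No singular points in the scanned grid; C is smooth there.

Compute partial derivatives:
  f_x = 4 - 8*x.
  f_y = 1.
f_y = 1 is a nonzero constant, so f_y never vanishes: no point (x, y) can satisfy f = f_x = f_y = 0. In particular no (x, y) ∈ {−4, ..., 4}² is singular; the curve is smooth.


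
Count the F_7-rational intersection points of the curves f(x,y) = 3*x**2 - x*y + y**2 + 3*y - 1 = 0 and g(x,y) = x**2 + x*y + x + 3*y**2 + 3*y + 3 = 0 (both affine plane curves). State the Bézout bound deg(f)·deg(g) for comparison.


Common zeros: {(4, 2), (5, 3), (5, 6)}; count = 3; Bézout bound = 4.

deg(f) = 2, deg(g) = 2, so Bézout bound = 4.
Scan x ∈ F_7. For each x, list the y ∈ F_7 with f(x, y) ≡ 0 and those with g(x, y) ≡ 0 (mod 7); the common zeros in that column are the intersection.
  x = 0: f ≡ 0 at y ∈ ∅; g ≡ 0 at y ∈ {2, 4}; common: ∅.
  x = 1: f ≡ 0 at y ∈ ∅; g ≡ 0 at y ∈ ∅; common: ∅.
  x = 2: f ≡ 0 at y ∈ ∅; g ≡ 0 at y ∈ {4, 6}; common: ∅.
  x = 3: f ≡ 0 at y ∈ {3, 4}; g ≡ 0 at y ∈ ∅; common: ∅.
  x = 4: f ≡ 0 at y ∈ {2, 6}; g ≡ 0 at y ∈ {2, 5}; common: {2}.
  x = 5: f ≡ 0 at y ∈ {3, 6}; g ≡ 0 at y ∈ {3, 6}; common: {3, 6}.
  x = 6: f ≡ 0 at y ∈ {1, 2}; g ≡ 0 at y ∈ ∅; common: ∅.
Collecting: common zeros = {(4, 2), (5, 3), (5, 6)}, so the count is 3.
Comparison with the Bézout bound: 3 ≤ 4 = deg(f)·deg(g), as expected for curves with no common component (the affine F_7-count falls short of the bound because intersections may lie at infinity, over extension fields, or carry multiplicity).


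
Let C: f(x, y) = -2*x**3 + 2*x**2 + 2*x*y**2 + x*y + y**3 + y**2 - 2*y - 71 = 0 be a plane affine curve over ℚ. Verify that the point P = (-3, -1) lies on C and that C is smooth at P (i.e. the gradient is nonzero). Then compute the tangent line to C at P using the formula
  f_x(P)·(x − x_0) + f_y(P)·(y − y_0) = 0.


Tangent line at P: -65*x + 8*y - 187 = 0.

Step 1: f(-3, -1) = 0, so P lies on C.
Step 2: partial derivatives
  f_x(x, y) = -6*x**2 + 4*x + 2*y**2 + y, f_y(x, y) = 4*x*y + x + 3*y**2 + 2*y - 2.
  f_x(P) = -65, f_y(P) = 8 (gradient nonzero, so P is smooth).
Step 3: tangent line at P: -65·(x − -3) + 8·(y − -1) = 0.
Expanding: -65*x + 8*y - 187 = 0.


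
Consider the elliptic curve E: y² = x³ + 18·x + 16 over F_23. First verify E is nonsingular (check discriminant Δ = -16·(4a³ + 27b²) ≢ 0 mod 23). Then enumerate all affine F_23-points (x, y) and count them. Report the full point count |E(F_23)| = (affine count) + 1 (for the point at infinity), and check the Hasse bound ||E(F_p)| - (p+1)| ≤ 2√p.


Affine points = {(0, 4), (0, 19), (1, 9), (1, 14), (5, 1), (5, 22), (6, 8), (6, 15), (7, 5), (7, 18), (10, 0), (11, 2), (11, 21), (13, 3), (13, 20), (15, 2), (15, 21), (18, 10), (18, 13), (19, 8), (19, 15), (20, 2), (20, 21), (21, 8), (21, 15)}; affine count = 25; |E(F_23)| = 26.

Discriminant check: Δ ∝ 4a³ + 27b² = 4·18³ + 27·16² = 4·5832 + 27·256 ≡ 18 (mod 23). Nonzero ⇒ E is nonsingular.
For each x ∈ F_23, compute rhs = x³ + 18·x + 16 mod 23, then count y ∈ F_23 with y² ≡ rhs.
  x = 0: rhs = 16, matching y values: 4, 19 (2 points).
  x = 1: rhs = 12, matching y values: 9, 14 (2 points).
  x = 2: rhs = 14, matching y values: none (0 points).
  x = 3: rhs = 5, matching y values: none (0 points).
  x = 4: rhs = 14, matching y values: none (0 points).
  x = 5: rhs = 1, matching y values: 1, 22 (2 points).
  x = 6: rhs = 18, matching y values: 8, 15 (2 points).
  x = 7: rhs = 2, matching y values: 5, 18 (2 points).
  x = 8: rhs = 5, matching y values: none (0 points).
  x = 9: rhs = 10, matching y values: none (0 points).
  x = 10: rhs = 0, matching y values: 0 (1 points).
  x = 11: rhs = 4, matching y values: 2, 21 (2 points).
  x = 12: rhs = 5, matching y values: none (0 points).
  x = 13: rhs = 9, matching y values: 3, 20 (2 points).
  x = 14: rhs = 22, matching y values: none (0 points).
  x = 15: rhs = 4, matching y values: 2, 21 (2 points).
  x = 16: rhs = 7, matching y values: none (0 points).
  x = 17: rhs = 14, matching y values: none (0 points).
  x = 18: rhs = 8, matching y values: 10, 13 (2 points).
  x = 19: rhs = 18, matching y values: 8, 15 (2 points).
  x = 20: rhs = 4, matching y values: 2, 21 (2 points).
  x = 21: rhs = 18, matching y values: 8, 15 (2 points).
  x = 22: rhs = 20, matching y values: none (0 points).
Total affine count: 25.
Full point count |E(F_23)| = 25 + 1 = 26.
Hasse bound: |26 − (23+1)| = |2| = 2 ≤ 2√23 ≈ 9.5917 ✓.


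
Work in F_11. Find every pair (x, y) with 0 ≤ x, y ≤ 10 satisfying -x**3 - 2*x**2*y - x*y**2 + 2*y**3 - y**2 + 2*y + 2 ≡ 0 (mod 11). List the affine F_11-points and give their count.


Affine F_11-points: {(0, 9), (2, 9), (3, 3), (4, 3), (6, 8), (7, 0), (9, 3), (10, 5)}; count = 8.

For each of the 121 pairs (x, y) ∈ F_11², evaluate f(x, y) mod 11. Record the zeros.
  x = 0: [0↦2, 1↦5, 2↦7, 3↦9, 4↦1, 5↦6, 6↦3, 7↦4, 8↦10, 9↦0, 10↦8]  zeros at y ∈ {9}
  x = 1: [0↦1, 1↦1, 2↦9, 3↦4, 4↦9, 5↦3, 6↦9, 7↦6, 8↦6, 9↦10, 10↦8]  zeros at y ∈ ∅
  x = 2: [0↦5, 1↦9, 2↦8, 3↦3, 4↦6, 5↦7, 6↦7, 7↦7, 8↦8, 9↦0, 10↦6]  zeros at y ∈ {9}
  x = 3: [0↦8, 1↦1, 2↦9, 3↦0, 4↦8, 5↦1, 6↦2, 7↦1, 8↦10, 9↦8, 10↦7]  zeros at y ∈ {3}
  x = 4: [0↦4, 1↦4, 2↦6, 3↦0, 4↦9, 5↦1, 6↦10, 7↦4, 8↦6, 9↦6, 10↦5]  zeros at y ∈ {3}
  x = 5: [0↦9, 1↦1, 2↦4, 3↦8, 4↦3, 5↦1, 6↦3, 7↦10, 8↦1, 9↦10, 10↦5]  zeros at y ∈ ∅
  x = 6: [0↦6, 1↦8, 2↦8, 3↦7, 4↦6, 5↦6, 6↦8, 7↦2, 8↦0, 9↦3, 10↦1]  zeros at y ∈ {8}
  x = 7: [0↦0, 1↦8, 2↦1, 3↦2, 4↦1, 5↦10, 6↦8, 7↦7, 8↦8, 9↦1, 10↦9]  zeros at y ∈ {0}
  x = 8: [0↦7, 1↦6, 2↦10, 3↦9, 4↦4, 5↦7, 6↦8, 7↦8, 8↦8, 9↦9, 10↦1]  zeros at y ∈ ∅
  x = 9: [0↦10, 1↦7, 2↦7, 3↦0, 4↦9, 5↦2, 6↦2, 7↦10, 8↦5, 9↦10, 10↦4]  zeros at y ∈ {3}
  x = 10: [0↦3, 1↦5, 2↦8, 3↦2, 4↦10, 5↦0, 6↦6, 7↦7, 8↦4, 9↦9, 10↦1]  zeros at y ∈ {5}
Collecting zeros: affine points = {(0, 9), (2, 9), (3, 3), (4, 3), (6, 8), (7, 0), (9, 3), (10, 5)}.
Total count |C(F_11)_aff| = 8.
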